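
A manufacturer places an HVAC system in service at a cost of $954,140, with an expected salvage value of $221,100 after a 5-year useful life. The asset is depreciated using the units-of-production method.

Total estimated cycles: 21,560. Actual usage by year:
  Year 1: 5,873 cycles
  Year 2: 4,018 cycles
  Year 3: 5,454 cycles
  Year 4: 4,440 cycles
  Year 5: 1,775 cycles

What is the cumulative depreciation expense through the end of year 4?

Depreciable base = $954,140 − $221,100 = $733,040.
Rate = $733,040 / 21,560 cycles = $34 per cycle.
Year 1: 5,873 × $34 = $199,682. Book value $754,458.
Year 2: 4,018 × $34 = $136,612. Book value $617,846.
Year 3: 5,454 × $34 = $185,436. Book value $432,410.
Year 4: 4,440 × $34 = $150,960. Book value $281,450.
Accumulated through year 4 = $954,140 − $281,450 = $672,690.

$672,690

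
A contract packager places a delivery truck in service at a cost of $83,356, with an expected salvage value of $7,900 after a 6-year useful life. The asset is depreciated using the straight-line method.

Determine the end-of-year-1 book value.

$70,780

Depreciable base = $83,356 − $7,900 = $75,456.
Annual expense = $75,456 / 6 = $12,576.
End of year 1: book value $70,780.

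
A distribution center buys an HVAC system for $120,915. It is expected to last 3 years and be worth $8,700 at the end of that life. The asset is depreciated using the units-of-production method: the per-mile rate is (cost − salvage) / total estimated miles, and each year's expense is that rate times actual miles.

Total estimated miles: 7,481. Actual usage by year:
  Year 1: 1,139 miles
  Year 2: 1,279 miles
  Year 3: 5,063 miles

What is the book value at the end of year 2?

$84,645

Depreciable base = $120,915 − $8,700 = $112,215.
Rate = $112,215 / 7,481 miles = $15 per mile.
Year 1: 1,139 × $15 = $17,085. Book value $103,830.
Year 2: 1,279 × $15 = $19,185. Book value $84,645.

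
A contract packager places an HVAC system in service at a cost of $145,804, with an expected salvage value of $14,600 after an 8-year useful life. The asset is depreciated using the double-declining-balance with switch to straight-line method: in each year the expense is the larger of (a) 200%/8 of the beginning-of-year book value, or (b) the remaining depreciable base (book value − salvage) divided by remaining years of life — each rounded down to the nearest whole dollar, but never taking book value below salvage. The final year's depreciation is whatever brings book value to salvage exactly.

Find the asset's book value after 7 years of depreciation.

$19,464

Depreciable base = $145,804 − $14,600 = $131,204.
Year 1: DB = ⌊$145,804 × 200%/8⌋ = $36,451; SL = ⌊$131,204/8⌋ = $16,400 → take DB $36,451. Book value $109,353.
Year 2: DB = ⌊$109,353 × 200%/8⌋ = $27,338; SL = ⌊$94,753/7⌋ = $13,536 → take DB $27,338. Book value $82,015.
Year 3: DB = ⌊$82,015 × 200%/8⌋ = $20,503; SL = ⌊$67,415/6⌋ = $11,235 → take DB $20,503. Book value $61,512.
Year 4: DB = ⌊$61,512 × 200%/8⌋ = $15,378; SL = ⌊$46,912/5⌋ = $9,382 → take DB $15,378. Book value $46,134.
Year 5: DB = ⌊$46,134 × 200%/8⌋ = $11,533; SL = ⌊$31,534/4⌋ = $7,883 → take DB $11,533. Book value $34,601.
Year 6: DB = ⌊$34,601 × 200%/8⌋ = $8,650; SL = ⌊$20,001/3⌋ = $6,667 → take DB $8,650. Book value $25,951.
Year 7: DB = ⌊$25,951 × 200%/8⌋ = $6,487; SL = ⌊$11,351/2⌋ = $5,675 → take DB $6,487. Book value $19,464.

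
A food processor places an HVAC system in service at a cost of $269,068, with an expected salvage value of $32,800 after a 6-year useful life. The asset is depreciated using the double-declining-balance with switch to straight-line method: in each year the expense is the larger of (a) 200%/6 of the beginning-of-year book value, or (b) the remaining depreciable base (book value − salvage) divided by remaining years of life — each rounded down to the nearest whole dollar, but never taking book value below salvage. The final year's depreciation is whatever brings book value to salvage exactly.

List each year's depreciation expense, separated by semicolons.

Depreciable base = $269,068 − $32,800 = $236,268.
Year 1: DB = ⌊$269,068 × 200%/6⌋ = $89,689; SL = ⌊$236,268/6⌋ = $39,378 → take DB $89,689. Book value $179,379.
Year 2: DB = ⌊$179,379 × 200%/6⌋ = $59,793; SL = ⌊$146,579/5⌋ = $29,315 → take DB $59,793. Book value $119,586.
Year 3: DB = ⌊$119,586 × 200%/6⌋ = $39,862; SL = ⌊$86,786/4⌋ = $21,696 → take DB $39,862. Book value $79,724.
Year 4: DB = ⌊$79,724 × 200%/6⌋ = $26,574; SL = ⌊$46,924/3⌋ = $15,641 → take DB $26,574. Book value $53,150.
Year 5: DB = ⌊$53,150 × 200%/6⌋ = $17,716; SL = ⌊$20,350/2⌋ = $10,175 → take DB $17,716. Book value $35,434.
Year 6 (final): $35,434 − $32,800 = $2,634. Book value $32,800.

$89,689; $59,793; $39,862; $26,574; $17,716; $2,634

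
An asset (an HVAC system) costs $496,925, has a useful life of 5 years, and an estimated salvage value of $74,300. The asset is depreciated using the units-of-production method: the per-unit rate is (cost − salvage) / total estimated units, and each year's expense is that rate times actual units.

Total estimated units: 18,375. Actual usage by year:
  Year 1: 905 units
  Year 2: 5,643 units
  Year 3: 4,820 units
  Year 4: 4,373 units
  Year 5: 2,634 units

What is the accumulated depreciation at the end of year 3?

Depreciable base = $496,925 − $74,300 = $422,625.
Rate = $422,625 / 18,375 units = $23 per unit.
Year 1: 905 × $23 = $20,815. Book value $476,110.
Year 2: 5,643 × $23 = $129,789. Book value $346,321.
Year 3: 4,820 × $23 = $110,860. Book value $235,461.
Accumulated through year 3 = $496,925 − $235,461 = $261,464.

$261,464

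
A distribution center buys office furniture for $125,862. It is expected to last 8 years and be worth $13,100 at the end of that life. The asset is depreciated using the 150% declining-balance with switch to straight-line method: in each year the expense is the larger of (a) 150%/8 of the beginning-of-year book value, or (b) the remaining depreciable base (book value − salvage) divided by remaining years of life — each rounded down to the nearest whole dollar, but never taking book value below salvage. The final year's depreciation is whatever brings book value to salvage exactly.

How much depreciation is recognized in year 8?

$10,438

Depreciable base = $125,862 − $13,100 = $112,762.
Year 1: DB = ⌊$125,862 × 150%/8⌋ = $23,599; SL = ⌊$112,762/8⌋ = $14,095 → take DB $23,599. Book value $102,263.
Year 2: DB = ⌊$102,263 × 150%/8⌋ = $19,174; SL = ⌊$89,163/7⌋ = $12,737 → take DB $19,174. Book value $83,089.
Year 3: DB = ⌊$83,089 × 150%/8⌋ = $15,579; SL = ⌊$69,989/6⌋ = $11,664 → take DB $15,579. Book value $67,510.
Year 4: DB = ⌊$67,510 × 150%/8⌋ = $12,658; SL = ⌊$54,410/5⌋ = $10,882 → take DB $12,658. Book value $54,852.
Year 5: DB = ⌊$54,852 × 150%/8⌋ = $10,284; SL = ⌊$41,752/4⌋ = $10,438 → take SL $10,438. Book value $44,414.
Year 6: DB = ⌊$44,414 × 150%/8⌋ = $8,327; SL = ⌊$31,314/3⌋ = $10,438 → take SL $10,438. Book value $33,976.
Year 7: DB = ⌊$33,976 × 150%/8⌋ = $6,370; SL = ⌊$20,876/2⌋ = $10,438 → take SL $10,438. Book value $23,538.
Year 8 (final): $23,538 − $13,100 = $10,438. Book value $13,100.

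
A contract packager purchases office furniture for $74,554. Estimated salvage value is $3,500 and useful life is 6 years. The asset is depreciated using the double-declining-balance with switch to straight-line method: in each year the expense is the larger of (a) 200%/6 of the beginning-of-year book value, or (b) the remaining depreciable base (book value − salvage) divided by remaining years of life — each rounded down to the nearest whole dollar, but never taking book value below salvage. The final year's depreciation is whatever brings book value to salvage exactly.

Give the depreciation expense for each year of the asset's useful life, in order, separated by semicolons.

Depreciable base = $74,554 − $3,500 = $71,054.
Year 1: DB = ⌊$74,554 × 200%/6⌋ = $24,851; SL = ⌊$71,054/6⌋ = $11,842 → take DB $24,851. Book value $49,703.
Year 2: DB = ⌊$49,703 × 200%/6⌋ = $16,567; SL = ⌊$46,203/5⌋ = $9,240 → take DB $16,567. Book value $33,136.
Year 3: DB = ⌊$33,136 × 200%/6⌋ = $11,045; SL = ⌊$29,636/4⌋ = $7,409 → take DB $11,045. Book value $22,091.
Year 4: DB = ⌊$22,091 × 200%/6⌋ = $7,363; SL = ⌊$18,591/3⌋ = $6,197 → take DB $7,363. Book value $14,728.
Year 5: DB = ⌊$14,728 × 200%/6⌋ = $4,909; SL = ⌊$11,228/2⌋ = $5,614 → take SL $5,614. Book value $9,114.
Year 6 (final): $9,114 − $3,500 = $5,614. Book value $3,500.

$24,851; $16,567; $11,045; $7,363; $5,614; $5,614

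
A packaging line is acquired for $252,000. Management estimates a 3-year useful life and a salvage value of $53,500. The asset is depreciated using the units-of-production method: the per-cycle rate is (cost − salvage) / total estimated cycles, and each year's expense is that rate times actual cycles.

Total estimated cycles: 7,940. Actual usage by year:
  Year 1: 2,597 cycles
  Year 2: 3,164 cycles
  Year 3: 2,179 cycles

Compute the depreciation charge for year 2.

$79,100

Depreciable base = $252,000 − $53,500 = $198,500.
Rate = $198,500 / 7,940 cycles = $25 per cycle.
Year 1: 2,597 × $25 = $64,925. Book value $187,075.
Year 2: 3,164 × $25 = $79,100. Book value $107,975.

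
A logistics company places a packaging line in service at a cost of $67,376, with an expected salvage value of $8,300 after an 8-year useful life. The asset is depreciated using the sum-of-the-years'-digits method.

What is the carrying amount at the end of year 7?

$9,941

Depreciable base = $67,376 − $8,300 = $59,076.
Sum of the years' digits = 8+7+6+5+4+3+2+1 = 36.
Year 1: $59,076 × 8/36 = $13,128. Book value $54,248.
Year 2: $59,076 × 7/36 = $11,487. Book value $42,761.
Year 3: $59,076 × 6/36 = $9,846. Book value $32,915.
Year 4: $59,076 × 5/36 = $8,205. Book value $24,710.
Year 5: $59,076 × 4/36 = $6,564. Book value $18,146.
Year 6: $59,076 × 3/36 = $4,923. Book value $13,223.
Year 7: $59,076 × 2/36 = $3,282. Book value $9,941.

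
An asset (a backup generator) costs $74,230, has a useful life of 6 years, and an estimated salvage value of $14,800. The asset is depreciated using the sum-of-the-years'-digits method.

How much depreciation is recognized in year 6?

$2,830

Depreciable base = $74,230 − $14,800 = $59,430.
Sum of the years' digits = 6+5+4+3+2+1 = 21.
Year 1: $59,430 × 6/21 = $16,980. Book value $57,250.
Year 2: $59,430 × 5/21 = $14,150. Book value $43,100.
Year 3: $59,430 × 4/21 = $11,320. Book value $31,780.
Year 4: $59,430 × 3/21 = $8,490. Book value $23,290.
Year 5: $59,430 × 2/21 = $5,660. Book value $17,630.
Year 6: $59,430 × 1/21 = $2,830. Book value $14,800.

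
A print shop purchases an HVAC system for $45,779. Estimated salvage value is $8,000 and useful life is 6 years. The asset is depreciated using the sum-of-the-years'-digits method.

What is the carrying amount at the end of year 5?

Depreciable base = $45,779 − $8,000 = $37,779.
Sum of the years' digits = 6+5+4+3+2+1 = 21.
Year 1: $37,779 × 6/21 = $10,794. Book value $34,985.
Year 2: $37,779 × 5/21 = $8,995. Book value $25,990.
Year 3: $37,779 × 4/21 = $7,196. Book value $18,794.
Year 4: $37,779 × 3/21 = $5,397. Book value $13,397.
Year 5: $37,779 × 2/21 = $3,598. Book value $9,799.

$9,799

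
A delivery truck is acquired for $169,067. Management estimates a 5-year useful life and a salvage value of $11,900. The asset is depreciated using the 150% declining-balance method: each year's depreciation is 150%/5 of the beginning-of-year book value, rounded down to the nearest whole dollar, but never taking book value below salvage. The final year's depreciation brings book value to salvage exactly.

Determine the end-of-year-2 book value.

$82,843

Depreciable base = $169,067 − $11,900 = $157,167.
Year 1: ⌊$169,067 × 150%/5⌋ = $50,720. Book value $118,347.
Year 2: ⌊$118,347 × 150%/5⌋ = $35,504. Book value $82,843.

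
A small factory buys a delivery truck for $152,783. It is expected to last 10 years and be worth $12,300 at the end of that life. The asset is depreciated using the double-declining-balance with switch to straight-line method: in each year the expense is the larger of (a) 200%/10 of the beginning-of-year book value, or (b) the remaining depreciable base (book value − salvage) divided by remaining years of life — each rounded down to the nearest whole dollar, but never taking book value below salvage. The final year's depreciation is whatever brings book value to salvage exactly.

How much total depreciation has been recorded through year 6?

Depreciable base = $152,783 − $12,300 = $140,483.
Year 1: DB = ⌊$152,783 × 200%/10⌋ = $30,556; SL = ⌊$140,483/10⌋ = $14,048 → take DB $30,556. Book value $122,227.
Year 2: DB = ⌊$122,227 × 200%/10⌋ = $24,445; SL = ⌊$109,927/9⌋ = $12,214 → take DB $24,445. Book value $97,782.
Year 3: DB = ⌊$97,782 × 200%/10⌋ = $19,556; SL = ⌊$85,482/8⌋ = $10,685 → take DB $19,556. Book value $78,226.
Year 4: DB = ⌊$78,226 × 200%/10⌋ = $15,645; SL = ⌊$65,926/7⌋ = $9,418 → take DB $15,645. Book value $62,581.
Year 5: DB = ⌊$62,581 × 200%/10⌋ = $12,516; SL = ⌊$50,281/6⌋ = $8,380 → take DB $12,516. Book value $50,065.
Year 6: DB = ⌊$50,065 × 200%/10⌋ = $10,013; SL = ⌊$37,765/5⌋ = $7,553 → take DB $10,013. Book value $40,052.
Accumulated through year 6 = $152,783 − $40,052 = $112,731.

$112,731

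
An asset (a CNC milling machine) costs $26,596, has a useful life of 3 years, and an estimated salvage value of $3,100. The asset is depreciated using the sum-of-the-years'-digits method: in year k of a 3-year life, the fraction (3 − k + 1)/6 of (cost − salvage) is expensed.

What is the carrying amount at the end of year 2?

$7,016

Depreciable base = $26,596 − $3,100 = $23,496.
Sum of the years' digits = 3+2+1 = 6.
Year 1: $23,496 × 3/6 = $11,748. Book value $14,848.
Year 2: $23,496 × 2/6 = $7,832. Book value $7,016.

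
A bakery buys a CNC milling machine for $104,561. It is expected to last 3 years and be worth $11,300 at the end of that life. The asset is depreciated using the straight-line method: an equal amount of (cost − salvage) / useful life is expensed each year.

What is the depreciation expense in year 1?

Depreciable base = $104,561 − $11,300 = $93,261.
Annual expense = $93,261 / 3 = $31,087.

$31,087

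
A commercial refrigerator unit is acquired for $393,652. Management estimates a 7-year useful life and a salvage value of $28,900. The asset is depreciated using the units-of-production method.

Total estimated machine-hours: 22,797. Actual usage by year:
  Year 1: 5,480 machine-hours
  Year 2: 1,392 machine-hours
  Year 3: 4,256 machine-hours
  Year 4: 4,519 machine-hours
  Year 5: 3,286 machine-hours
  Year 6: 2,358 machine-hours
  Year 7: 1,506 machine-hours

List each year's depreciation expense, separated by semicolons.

$87,680; $22,272; $68,096; $72,304; $52,576; $37,728; $24,096

Depreciable base = $393,652 − $28,900 = $364,752.
Rate = $364,752 / 22,797 machine-hours = $16 per machine-hour.
Year 1: 5,480 × $16 = $87,680. Book value $305,972.
Year 2: 1,392 × $16 = $22,272. Book value $283,700.
Year 3: 4,256 × $16 = $68,096. Book value $215,604.
Year 4: 4,519 × $16 = $72,304. Book value $143,300.
Year 5: 3,286 × $16 = $52,576. Book value $90,724.
Year 6: 2,358 × $16 = $37,728. Book value $52,996.
Year 7: 1,506 × $16 = $24,096. Book value $28,900.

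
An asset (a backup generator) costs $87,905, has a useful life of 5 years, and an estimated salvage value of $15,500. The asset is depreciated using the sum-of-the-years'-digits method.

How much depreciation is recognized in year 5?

Depreciable base = $87,905 − $15,500 = $72,405.
Sum of the years' digits = 5+4+3+2+1 = 15.
Year 1: $72,405 × 5/15 = $24,135. Book value $63,770.
Year 2: $72,405 × 4/15 = $19,308. Book value $44,462.
Year 3: $72,405 × 3/15 = $14,481. Book value $29,981.
Year 4: $72,405 × 2/15 = $9,654. Book value $20,327.
Year 5: $72,405 × 1/15 = $4,827. Book value $15,500.

$4,827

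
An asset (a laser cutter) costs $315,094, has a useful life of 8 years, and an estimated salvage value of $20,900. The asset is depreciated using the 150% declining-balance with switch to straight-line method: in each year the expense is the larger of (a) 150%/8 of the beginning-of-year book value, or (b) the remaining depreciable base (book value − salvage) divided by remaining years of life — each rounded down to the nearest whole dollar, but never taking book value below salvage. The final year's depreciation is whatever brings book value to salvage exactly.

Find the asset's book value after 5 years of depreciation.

Depreciable base = $315,094 − $20,900 = $294,194.
Year 1: DB = ⌊$315,094 × 150%/8⌋ = $59,080; SL = ⌊$294,194/8⌋ = $36,774 → take DB $59,080. Book value $256,014.
Year 2: DB = ⌊$256,014 × 150%/8⌋ = $48,002; SL = ⌊$235,114/7⌋ = $33,587 → take DB $48,002. Book value $208,012.
Year 3: DB = ⌊$208,012 × 150%/8⌋ = $39,002; SL = ⌊$187,112/6⌋ = $31,185 → take DB $39,002. Book value $169,010.
Year 4: DB = ⌊$169,010 × 150%/8⌋ = $31,689; SL = ⌊$148,110/5⌋ = $29,622 → take DB $31,689. Book value $137,321.
Year 5: DB = ⌊$137,321 × 150%/8⌋ = $25,747; SL = ⌊$116,421/4⌋ = $29,105 → take SL $29,105. Book value $108,216.

$108,216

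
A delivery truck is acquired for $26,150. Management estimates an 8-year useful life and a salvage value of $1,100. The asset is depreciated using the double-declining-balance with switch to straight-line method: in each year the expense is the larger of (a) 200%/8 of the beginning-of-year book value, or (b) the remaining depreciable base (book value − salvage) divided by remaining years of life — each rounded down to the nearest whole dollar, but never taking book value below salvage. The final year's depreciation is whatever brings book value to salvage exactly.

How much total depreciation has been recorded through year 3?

$15,117

Depreciable base = $26,150 − $1,100 = $25,050.
Year 1: DB = ⌊$26,150 × 200%/8⌋ = $6,537; SL = ⌊$25,050/8⌋ = $3,131 → take DB $6,537. Book value $19,613.
Year 2: DB = ⌊$19,613 × 200%/8⌋ = $4,903; SL = ⌊$18,513/7⌋ = $2,644 → take DB $4,903. Book value $14,710.
Year 3: DB = ⌊$14,710 × 200%/8⌋ = $3,677; SL = ⌊$13,610/6⌋ = $2,268 → take DB $3,677. Book value $11,033.
Accumulated through year 3 = $26,150 − $11,033 = $15,117.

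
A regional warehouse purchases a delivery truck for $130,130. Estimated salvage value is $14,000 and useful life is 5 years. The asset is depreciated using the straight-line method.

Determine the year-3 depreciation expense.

Depreciable base = $130,130 − $14,000 = $116,130.
Annual expense = $116,130 / 5 = $23,226.

$23,226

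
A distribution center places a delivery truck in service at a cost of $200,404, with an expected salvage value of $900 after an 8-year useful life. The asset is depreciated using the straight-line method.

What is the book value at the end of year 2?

$150,528

Depreciable base = $200,404 − $900 = $199,504.
Annual expense = $199,504 / 8 = $24,938.
End of year 1: book value $175,466.
End of year 2: book value $150,528.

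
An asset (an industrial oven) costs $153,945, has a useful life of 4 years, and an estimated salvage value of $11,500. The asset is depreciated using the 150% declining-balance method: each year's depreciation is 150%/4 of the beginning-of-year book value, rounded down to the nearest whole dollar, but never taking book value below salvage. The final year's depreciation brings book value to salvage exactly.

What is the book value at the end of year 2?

Depreciable base = $153,945 − $11,500 = $142,445.
Year 1: ⌊$153,945 × 150%/4⌋ = $57,729. Book value $96,216.
Year 2: ⌊$96,216 × 150%/4⌋ = $36,081. Book value $60,135.

$60,135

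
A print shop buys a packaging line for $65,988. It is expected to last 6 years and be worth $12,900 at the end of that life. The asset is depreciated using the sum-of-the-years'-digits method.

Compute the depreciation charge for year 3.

Depreciable base = $65,988 − $12,900 = $53,088.
Sum of the years' digits = 6+5+4+3+2+1 = 21.
Year 1: $53,088 × 6/21 = $15,168. Book value $50,820.
Year 2: $53,088 × 5/21 = $12,640. Book value $38,180.
Year 3: $53,088 × 4/21 = $10,112. Book value $28,068.

$10,112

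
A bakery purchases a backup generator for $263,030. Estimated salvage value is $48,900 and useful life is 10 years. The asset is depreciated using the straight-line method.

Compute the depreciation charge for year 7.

$21,413

Depreciable base = $263,030 − $48,900 = $214,130.
Annual expense = $214,130 / 10 = $21,413.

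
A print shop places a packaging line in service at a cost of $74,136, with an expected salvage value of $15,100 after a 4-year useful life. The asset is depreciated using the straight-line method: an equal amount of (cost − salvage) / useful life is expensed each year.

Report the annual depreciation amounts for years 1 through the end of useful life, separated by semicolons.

$14,759; $14,759; $14,759; $14,759

Depreciable base = $74,136 − $15,100 = $59,036.
Annual expense = $59,036 / 4 = $14,759.
End of year 1: book value $59,377.
End of year 2: book value $44,618.
End of year 3: book value $29,859.
End of year 4: book value $15,100.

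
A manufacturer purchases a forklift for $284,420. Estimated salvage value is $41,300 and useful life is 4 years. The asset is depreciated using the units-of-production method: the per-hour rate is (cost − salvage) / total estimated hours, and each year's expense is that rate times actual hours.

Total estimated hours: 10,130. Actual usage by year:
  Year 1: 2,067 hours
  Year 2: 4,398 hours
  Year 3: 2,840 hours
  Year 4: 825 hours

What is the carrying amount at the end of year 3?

Depreciable base = $284,420 − $41,300 = $243,120.
Rate = $243,120 / 10,130 hours = $24 per hour.
Year 1: 2,067 × $24 = $49,608. Book value $234,812.
Year 2: 4,398 × $24 = $105,552. Book value $129,260.
Year 3: 2,840 × $24 = $68,160. Book value $61,100.

$61,100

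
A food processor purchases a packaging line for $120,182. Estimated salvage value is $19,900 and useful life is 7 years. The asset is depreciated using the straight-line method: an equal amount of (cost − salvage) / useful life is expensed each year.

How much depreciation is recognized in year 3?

$14,326

Depreciable base = $120,182 − $19,900 = $100,282.
Annual expense = $100,282 / 7 = $14,326.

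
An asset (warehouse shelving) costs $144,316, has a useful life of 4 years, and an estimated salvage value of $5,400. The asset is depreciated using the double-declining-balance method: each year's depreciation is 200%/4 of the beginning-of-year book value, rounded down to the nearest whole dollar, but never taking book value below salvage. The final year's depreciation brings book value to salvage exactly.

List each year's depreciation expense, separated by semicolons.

Depreciable base = $144,316 − $5,400 = $138,916.
Year 1: ⌊$144,316 × 200%/4⌋ = $72,158. Book value $72,158.
Year 2: ⌊$72,158 × 200%/4⌋ = $36,079. Book value $36,079.
Year 3: ⌊$36,079 × 200%/4⌋ = $18,039. Book value $18,040.
Year 4 (final): $18,040 − $5,400 = $12,640. Book value $5,400.

$72,158; $36,079; $18,039; $12,640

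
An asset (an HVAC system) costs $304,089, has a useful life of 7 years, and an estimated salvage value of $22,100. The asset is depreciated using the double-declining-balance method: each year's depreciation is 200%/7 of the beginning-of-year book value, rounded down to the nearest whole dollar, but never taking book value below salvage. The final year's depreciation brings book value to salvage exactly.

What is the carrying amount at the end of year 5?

$56,542

Depreciable base = $304,089 − $22,100 = $281,989.
Year 1: ⌊$304,089 × 200%/7⌋ = $86,882. Book value $217,207.
Year 2: ⌊$217,207 × 200%/7⌋ = $62,059. Book value $155,148.
Year 3: ⌊$155,148 × 200%/7⌋ = $44,328. Book value $110,820.
Year 4: ⌊$110,820 × 200%/7⌋ = $31,662. Book value $79,158.
Year 5: ⌊$79,158 × 200%/7⌋ = $22,616. Book value $56,542.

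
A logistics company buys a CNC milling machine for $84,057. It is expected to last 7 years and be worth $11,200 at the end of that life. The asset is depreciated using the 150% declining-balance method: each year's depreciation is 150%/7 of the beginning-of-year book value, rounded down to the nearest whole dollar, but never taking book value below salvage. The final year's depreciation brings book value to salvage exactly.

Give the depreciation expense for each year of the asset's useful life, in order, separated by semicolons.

Depreciable base = $84,057 − $11,200 = $72,857.
Year 1: ⌊$84,057 × 150%/7⌋ = $18,012. Book value $66,045.
Year 2: ⌊$66,045 × 150%/7⌋ = $14,152. Book value $51,893.
Year 3: ⌊$51,893 × 150%/7⌋ = $11,119. Book value $40,774.
Year 4: ⌊$40,774 × 150%/7⌋ = $8,737. Book value $32,037.
Year 5: ⌊$32,037 × 150%/7⌋ = $6,865. Book value $25,172.
Year 6: ⌊$25,172 × 150%/7⌋ = $5,394. Book value $19,778.
Year 7 (final): $19,778 − $11,200 = $8,578. Book value $11,200.

$18,012; $14,152; $11,119; $8,737; $6,865; $5,394; $8,578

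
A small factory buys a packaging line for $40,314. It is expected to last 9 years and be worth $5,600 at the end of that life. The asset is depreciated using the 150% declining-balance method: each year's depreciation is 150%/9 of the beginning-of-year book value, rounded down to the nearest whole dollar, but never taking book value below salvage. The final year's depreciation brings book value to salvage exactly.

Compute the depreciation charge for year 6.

$2,700

Depreciable base = $40,314 − $5,600 = $34,714.
Year 1: ⌊$40,314 × 150%/9⌋ = $6,719. Book value $33,595.
Year 2: ⌊$33,595 × 150%/9⌋ = $5,599. Book value $27,996.
Year 3: ⌊$27,996 × 150%/9⌋ = $4,666. Book value $23,330.
Year 4: ⌊$23,330 × 150%/9⌋ = $3,888. Book value $19,442.
Year 5: ⌊$19,442 × 150%/9⌋ = $3,240. Book value $16,202.
Year 6: ⌊$16,202 × 150%/9⌋ = $2,700. Book value $13,502.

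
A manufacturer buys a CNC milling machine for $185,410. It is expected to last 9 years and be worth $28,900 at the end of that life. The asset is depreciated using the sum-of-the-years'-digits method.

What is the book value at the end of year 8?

Depreciable base = $185,410 − $28,900 = $156,510.
Sum of the years' digits = 9+8+7+6+5+4+3+2+1 = 45.
Year 1: $156,510 × 9/45 = $31,302. Book value $154,108.
Year 2: $156,510 × 8/45 = $27,824. Book value $126,284.
Year 3: $156,510 × 7/45 = $24,346. Book value $101,938.
Year 4: $156,510 × 6/45 = $20,868. Book value $81,070.
Year 5: $156,510 × 5/45 = $17,390. Book value $63,680.
Year 6: $156,510 × 4/45 = $13,912. Book value $49,768.
Year 7: $156,510 × 3/45 = $10,434. Book value $39,334.
Year 8: $156,510 × 2/45 = $6,956. Book value $32,378.

$32,378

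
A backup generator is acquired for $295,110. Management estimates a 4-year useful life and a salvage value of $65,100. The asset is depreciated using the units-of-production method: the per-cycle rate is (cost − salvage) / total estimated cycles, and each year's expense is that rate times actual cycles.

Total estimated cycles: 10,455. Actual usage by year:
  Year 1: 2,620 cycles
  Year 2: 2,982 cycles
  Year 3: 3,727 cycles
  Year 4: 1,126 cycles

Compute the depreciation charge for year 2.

$65,604

Depreciable base = $295,110 − $65,100 = $230,010.
Rate = $230,010 / 10,455 cycles = $22 per cycle.
Year 1: 2,620 × $22 = $57,640. Book value $237,470.
Year 2: 2,982 × $22 = $65,604. Book value $171,866.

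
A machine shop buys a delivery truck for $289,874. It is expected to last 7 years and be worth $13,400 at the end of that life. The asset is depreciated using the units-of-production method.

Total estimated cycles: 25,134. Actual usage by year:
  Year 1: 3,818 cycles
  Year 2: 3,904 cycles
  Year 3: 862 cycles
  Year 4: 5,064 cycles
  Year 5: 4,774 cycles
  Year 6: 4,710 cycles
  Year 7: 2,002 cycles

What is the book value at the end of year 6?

$35,422

Depreciable base = $289,874 − $13,400 = $276,474.
Rate = $276,474 / 25,134 cycles = $11 per cycle.
Year 1: 3,818 × $11 = $41,998. Book value $247,876.
Year 2: 3,904 × $11 = $42,944. Book value $204,932.
Year 3: 862 × $11 = $9,482. Book value $195,450.
Year 4: 5,064 × $11 = $55,704. Book value $139,746.
Year 5: 4,774 × $11 = $52,514. Book value $87,232.
Year 6: 4,710 × $11 = $51,810. Book value $35,422.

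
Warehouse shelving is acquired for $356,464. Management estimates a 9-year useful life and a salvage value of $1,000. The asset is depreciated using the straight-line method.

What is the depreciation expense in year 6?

Depreciable base = $356,464 − $1,000 = $355,464.
Annual expense = $355,464 / 9 = $39,496.

$39,496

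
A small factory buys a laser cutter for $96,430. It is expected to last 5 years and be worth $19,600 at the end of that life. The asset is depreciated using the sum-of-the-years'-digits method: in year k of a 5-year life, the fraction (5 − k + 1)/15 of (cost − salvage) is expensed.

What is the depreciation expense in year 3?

Depreciable base = $96,430 − $19,600 = $76,830.
Sum of the years' digits = 5+4+3+2+1 = 15.
Year 1: $76,830 × 5/15 = $25,610. Book value $70,820.
Year 2: $76,830 × 4/15 = $20,488. Book value $50,332.
Year 3: $76,830 × 3/15 = $15,366. Book value $34,966.

$15,366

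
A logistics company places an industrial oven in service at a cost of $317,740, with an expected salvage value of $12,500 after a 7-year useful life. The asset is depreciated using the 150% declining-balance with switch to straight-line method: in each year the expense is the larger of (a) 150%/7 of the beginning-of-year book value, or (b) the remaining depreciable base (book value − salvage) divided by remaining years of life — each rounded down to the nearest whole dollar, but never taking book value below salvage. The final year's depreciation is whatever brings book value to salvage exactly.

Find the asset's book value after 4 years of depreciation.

Depreciable base = $317,740 − $12,500 = $305,240.
Year 1: DB = ⌊$317,740 × 150%/7⌋ = $68,087; SL = ⌊$305,240/7⌋ = $43,605 → take DB $68,087. Book value $249,653.
Year 2: DB = ⌊$249,653 × 150%/7⌋ = $53,497; SL = ⌊$237,153/6⌋ = $39,525 → take DB $53,497. Book value $196,156.
Year 3: DB = ⌊$196,156 × 150%/7⌋ = $42,033; SL = ⌊$183,656/5⌋ = $36,731 → take DB $42,033. Book value $154,123.
Year 4: DB = ⌊$154,123 × 150%/7⌋ = $33,026; SL = ⌊$141,623/4⌋ = $35,405 → take SL $35,405. Book value $118,718.

$118,718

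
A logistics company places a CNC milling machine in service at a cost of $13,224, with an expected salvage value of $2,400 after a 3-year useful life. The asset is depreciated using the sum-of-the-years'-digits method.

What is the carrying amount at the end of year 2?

Depreciable base = $13,224 − $2,400 = $10,824.
Sum of the years' digits = 3+2+1 = 6.
Year 1: $10,824 × 3/6 = $5,412. Book value $7,812.
Year 2: $10,824 × 2/6 = $3,608. Book value $4,204.

$4,204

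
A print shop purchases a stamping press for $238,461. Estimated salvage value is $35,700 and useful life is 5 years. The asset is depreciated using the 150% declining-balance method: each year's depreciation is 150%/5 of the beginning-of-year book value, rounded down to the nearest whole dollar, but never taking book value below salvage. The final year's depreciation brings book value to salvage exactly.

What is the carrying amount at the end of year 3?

$81,793

Depreciable base = $238,461 − $35,700 = $202,761.
Year 1: ⌊$238,461 × 150%/5⌋ = $71,538. Book value $166,923.
Year 2: ⌊$166,923 × 150%/5⌋ = $50,076. Book value $116,847.
Year 3: ⌊$116,847 × 150%/5⌋ = $35,054. Book value $81,793.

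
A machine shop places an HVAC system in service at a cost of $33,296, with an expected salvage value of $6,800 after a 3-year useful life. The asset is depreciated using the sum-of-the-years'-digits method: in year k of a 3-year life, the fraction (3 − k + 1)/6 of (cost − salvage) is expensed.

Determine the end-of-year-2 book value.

$11,216

Depreciable base = $33,296 − $6,800 = $26,496.
Sum of the years' digits = 3+2+1 = 6.
Year 1: $26,496 × 3/6 = $13,248. Book value $20,048.
Year 2: $26,496 × 2/6 = $8,832. Book value $11,216.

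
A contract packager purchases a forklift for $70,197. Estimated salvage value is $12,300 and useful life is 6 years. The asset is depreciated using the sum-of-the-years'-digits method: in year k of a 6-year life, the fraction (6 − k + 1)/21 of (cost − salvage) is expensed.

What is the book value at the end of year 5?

$15,057

Depreciable base = $70,197 − $12,300 = $57,897.
Sum of the years' digits = 6+5+4+3+2+1 = 21.
Year 1: $57,897 × 6/21 = $16,542. Book value $53,655.
Year 2: $57,897 × 5/21 = $13,785. Book value $39,870.
Year 3: $57,897 × 4/21 = $11,028. Book value $28,842.
Year 4: $57,897 × 3/21 = $8,271. Book value $20,571.
Year 5: $57,897 × 2/21 = $5,514. Book value $15,057.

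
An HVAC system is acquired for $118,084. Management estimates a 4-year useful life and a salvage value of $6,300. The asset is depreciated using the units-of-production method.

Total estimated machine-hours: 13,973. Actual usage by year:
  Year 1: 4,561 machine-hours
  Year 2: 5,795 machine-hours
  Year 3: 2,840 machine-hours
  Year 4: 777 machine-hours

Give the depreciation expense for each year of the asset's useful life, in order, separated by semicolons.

$36,488; $46,360; $22,720; $6,216

Depreciable base = $118,084 − $6,300 = $111,784.
Rate = $111,784 / 13,973 machine-hours = $8 per machine-hour.
Year 1: 4,561 × $8 = $36,488. Book value $81,596.
Year 2: 5,795 × $8 = $46,360. Book value $35,236.
Year 3: 2,840 × $8 = $22,720. Book value $12,516.
Year 4: 777 × $8 = $6,216. Book value $6,300.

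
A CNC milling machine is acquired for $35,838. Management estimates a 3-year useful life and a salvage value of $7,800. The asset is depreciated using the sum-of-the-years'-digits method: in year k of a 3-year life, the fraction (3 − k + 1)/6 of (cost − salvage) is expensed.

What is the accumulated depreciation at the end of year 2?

$23,365

Depreciable base = $35,838 − $7,800 = $28,038.
Sum of the years' digits = 3+2+1 = 6.
Year 1: $28,038 × 3/6 = $14,019. Book value $21,819.
Year 2: $28,038 × 2/6 = $9,346. Book value $12,473.
Accumulated through year 2 = $35,838 − $12,473 = $23,365.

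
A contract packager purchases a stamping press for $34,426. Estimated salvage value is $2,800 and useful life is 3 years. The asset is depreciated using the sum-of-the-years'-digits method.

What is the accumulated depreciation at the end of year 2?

Depreciable base = $34,426 − $2,800 = $31,626.
Sum of the years' digits = 3+2+1 = 6.
Year 1: $31,626 × 3/6 = $15,813. Book value $18,613.
Year 2: $31,626 × 2/6 = $10,542. Book value $8,071.
Accumulated through year 2 = $34,426 − $8,071 = $26,355.

$26,355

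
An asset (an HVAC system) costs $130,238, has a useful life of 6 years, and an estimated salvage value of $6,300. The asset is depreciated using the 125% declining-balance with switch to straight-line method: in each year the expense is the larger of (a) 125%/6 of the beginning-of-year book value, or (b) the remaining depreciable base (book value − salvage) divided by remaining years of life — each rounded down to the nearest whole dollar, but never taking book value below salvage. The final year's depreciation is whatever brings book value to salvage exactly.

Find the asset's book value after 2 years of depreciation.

Depreciable base = $130,238 − $6,300 = $123,938.
Year 1: DB = ⌊$130,238 × 125%/6⌋ = $27,132; SL = ⌊$123,938/6⌋ = $20,656 → take DB $27,132. Book value $103,106.
Year 2: DB = ⌊$103,106 × 125%/6⌋ = $21,480; SL = ⌊$96,806/5⌋ = $19,361 → take DB $21,480. Book value $81,626.

$81,626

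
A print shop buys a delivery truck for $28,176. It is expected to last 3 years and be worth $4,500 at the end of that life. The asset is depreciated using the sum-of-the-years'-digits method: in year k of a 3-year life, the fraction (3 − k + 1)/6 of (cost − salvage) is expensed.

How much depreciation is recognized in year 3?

Depreciable base = $28,176 − $4,500 = $23,676.
Sum of the years' digits = 3+2+1 = 6.
Year 1: $23,676 × 3/6 = $11,838. Book value $16,338.
Year 2: $23,676 × 2/6 = $7,892. Book value $8,446.
Year 3: $23,676 × 1/6 = $3,946. Book value $4,500.

$3,946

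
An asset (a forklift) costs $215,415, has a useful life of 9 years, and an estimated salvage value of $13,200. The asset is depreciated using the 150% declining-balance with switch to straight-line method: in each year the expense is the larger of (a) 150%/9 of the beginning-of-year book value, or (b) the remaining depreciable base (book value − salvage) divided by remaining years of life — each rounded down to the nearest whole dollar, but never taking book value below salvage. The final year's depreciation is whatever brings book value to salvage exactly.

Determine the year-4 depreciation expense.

Depreciable base = $215,415 − $13,200 = $202,215.
Year 1: DB = ⌊$215,415 × 150%/9⌋ = $35,902; SL = ⌊$202,215/9⌋ = $22,468 → take DB $35,902. Book value $179,513.
Year 2: DB = ⌊$179,513 × 150%/9⌋ = $29,918; SL = ⌊$166,313/8⌋ = $20,789 → take DB $29,918. Book value $149,595.
Year 3: DB = ⌊$149,595 × 150%/9⌋ = $24,932; SL = ⌊$136,395/7⌋ = $19,485 → take DB $24,932. Book value $124,663.
Year 4: DB = ⌊$124,663 × 150%/9⌋ = $20,777; SL = ⌊$111,463/6⌋ = $18,577 → take DB $20,777. Book value $103,886.

$20,777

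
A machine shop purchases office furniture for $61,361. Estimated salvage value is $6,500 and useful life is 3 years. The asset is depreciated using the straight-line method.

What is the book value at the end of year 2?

Depreciable base = $61,361 − $6,500 = $54,861.
Annual expense = $54,861 / 3 = $18,287.
End of year 1: book value $43,074.
End of year 2: book value $24,787.

$24,787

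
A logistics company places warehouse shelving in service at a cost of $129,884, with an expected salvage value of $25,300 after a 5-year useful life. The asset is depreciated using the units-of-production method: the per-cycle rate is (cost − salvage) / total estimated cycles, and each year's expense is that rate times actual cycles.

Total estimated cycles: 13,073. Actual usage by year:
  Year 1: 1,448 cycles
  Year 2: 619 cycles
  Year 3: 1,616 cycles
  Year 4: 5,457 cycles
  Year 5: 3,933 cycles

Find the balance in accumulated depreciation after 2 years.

Depreciable base = $129,884 − $25,300 = $104,584.
Rate = $104,584 / 13,073 cycles = $8 per cycle.
Year 1: 1,448 × $8 = $11,584. Book value $118,300.
Year 2: 619 × $8 = $4,952. Book value $113,348.
Accumulated through year 2 = $129,884 − $113,348 = $16,536.

$16,536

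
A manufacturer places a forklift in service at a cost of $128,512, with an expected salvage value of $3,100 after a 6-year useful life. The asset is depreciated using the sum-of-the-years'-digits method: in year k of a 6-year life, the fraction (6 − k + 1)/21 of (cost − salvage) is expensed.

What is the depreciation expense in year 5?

$11,944

Depreciable base = $128,512 − $3,100 = $125,412.
Sum of the years' digits = 6+5+4+3+2+1 = 21.
Year 1: $125,412 × 6/21 = $35,832. Book value $92,680.
Year 2: $125,412 × 5/21 = $29,860. Book value $62,820.
Year 3: $125,412 × 4/21 = $23,888. Book value $38,932.
Year 4: $125,412 × 3/21 = $17,916. Book value $21,016.
Year 5: $125,412 × 2/21 = $11,944. Book value $9,072.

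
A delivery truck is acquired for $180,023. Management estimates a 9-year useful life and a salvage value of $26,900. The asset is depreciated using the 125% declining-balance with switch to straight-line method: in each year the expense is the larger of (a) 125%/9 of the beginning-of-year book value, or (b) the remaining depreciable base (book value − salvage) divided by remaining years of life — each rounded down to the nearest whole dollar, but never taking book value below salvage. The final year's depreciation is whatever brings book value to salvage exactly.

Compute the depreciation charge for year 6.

$14,417

Depreciable base = $180,023 − $26,900 = $153,123.
Year 1: DB = ⌊$180,023 × 125%/9⌋ = $25,003; SL = ⌊$153,123/9⌋ = $17,013 → take DB $25,003. Book value $155,020.
Year 2: DB = ⌊$155,020 × 125%/9⌋ = $21,530; SL = ⌊$128,120/8⌋ = $16,015 → take DB $21,530. Book value $133,490.
Year 3: DB = ⌊$133,490 × 125%/9⌋ = $18,540; SL = ⌊$106,590/7⌋ = $15,227 → take DB $18,540. Book value $114,950.
Year 4: DB = ⌊$114,950 × 125%/9⌋ = $15,965; SL = ⌊$88,050/6⌋ = $14,675 → take DB $15,965. Book value $98,985.
Year 5: DB = ⌊$98,985 × 125%/9⌋ = $13,747; SL = ⌊$72,085/5⌋ = $14,417 → take SL $14,417. Book value $84,568.
Year 6: DB = ⌊$84,568 × 125%/9⌋ = $11,745; SL = ⌊$57,668/4⌋ = $14,417 → take SL $14,417. Book value $70,151.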